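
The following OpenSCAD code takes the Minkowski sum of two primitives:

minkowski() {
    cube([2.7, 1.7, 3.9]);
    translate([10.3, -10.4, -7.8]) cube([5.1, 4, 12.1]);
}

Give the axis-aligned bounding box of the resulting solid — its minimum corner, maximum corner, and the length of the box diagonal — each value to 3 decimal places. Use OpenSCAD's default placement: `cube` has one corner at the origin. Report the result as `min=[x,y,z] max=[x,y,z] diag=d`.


min=[10.300,-10.400,-7.800] max=[18.100,-4.700,8.200] diag=18.690

A = translate([10.3, -10.4, -7.8]) cube([5.1, 4, 12.1]) → bbox [10.3,-10.4,-7.8] .. [15.4,-6.4,4.3]
B = cube([2.7, 1.7, 3.9]) → bbox [0,0,0] .. [2.7,1.7,3.9]
lo = A.lo+B.lo = [10.3+0, -10.4+0, -7.8+0] = [10.300,-10.400,-7.800]
hi = A.hi+B.hi = [15.4+2.7, -6.4+1.7, 4.3+3.9] = [18.100,-4.700,8.200]
diag = √(7.8²+5.7²+16²) = √349.33 = 18.690


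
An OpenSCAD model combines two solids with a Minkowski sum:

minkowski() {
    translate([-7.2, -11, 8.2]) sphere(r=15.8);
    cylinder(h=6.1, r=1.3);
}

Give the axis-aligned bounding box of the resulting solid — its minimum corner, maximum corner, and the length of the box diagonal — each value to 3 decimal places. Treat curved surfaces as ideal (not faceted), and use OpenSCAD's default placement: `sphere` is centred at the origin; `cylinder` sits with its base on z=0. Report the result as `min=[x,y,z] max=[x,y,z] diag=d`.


A = translate([-7.2, -11, 8.2]) sphere(r=15.8) → bbox [-23,-26.8,-7.6] .. [8.6,4.8,24]
B = cylinder(h=6.1, r=1.3) → bbox [-1.3,-1.3,0] .. [1.3,1.3,6.1]
lo = A.lo+B.lo = [-23-1.3, -26.8-1.3, -7.6+0] = [-24.300,-28.100,-7.600]
hi = A.hi+B.hi = [8.6+1.3, 4.8+1.3, 24+6.1] = [9.900,6.100,30.100]
diag = √(34.2²+34.2²+37.7²) = √3760.57 = 61.323

min=[-24.300,-28.100,-7.600] max=[9.900,6.100,30.100] diag=61.323


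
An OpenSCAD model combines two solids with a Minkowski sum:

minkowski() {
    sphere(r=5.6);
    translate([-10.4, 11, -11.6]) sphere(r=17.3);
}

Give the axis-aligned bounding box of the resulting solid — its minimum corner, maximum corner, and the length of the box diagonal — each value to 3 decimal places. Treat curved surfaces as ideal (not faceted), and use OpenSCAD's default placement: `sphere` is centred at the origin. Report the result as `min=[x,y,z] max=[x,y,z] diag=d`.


A = translate([-10.4, 11, -11.6]) sphere(r=17.3) → bbox [-27.7,-6.3,-28.9] .. [6.9,28.3,5.7]
B = sphere(r=5.6) → bbox [-5.6,-5.6,-5.6] .. [5.6,5.6,5.6]
lo = A.lo+B.lo = [-27.7-5.6, -6.3-5.6, -28.9-5.6] = [-33.300,-11.900,-34.500]
hi = A.hi+B.hi = [6.9+5.6, 28.3+5.6, 5.7+5.6] = [12.500,33.900,11.300]
diag = √(45.8²+45.8²+45.8²) = √6292.92 = 79.328

min=[-33.300,-11.900,-34.500] max=[12.500,33.900,11.300] diag=79.328


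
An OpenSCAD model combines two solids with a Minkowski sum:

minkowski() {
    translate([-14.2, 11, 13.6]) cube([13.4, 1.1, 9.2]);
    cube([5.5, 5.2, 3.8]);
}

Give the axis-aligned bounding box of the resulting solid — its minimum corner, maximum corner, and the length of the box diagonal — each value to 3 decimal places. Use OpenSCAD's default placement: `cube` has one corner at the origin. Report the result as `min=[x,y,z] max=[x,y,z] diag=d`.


A = translate([-14.2, 11, 13.6]) cube([13.4, 1.1, 9.2]) → bbox [-14.2,11,13.6] .. [-0.8,12.1,22.8]
B = cube([5.5, 5.2, 3.8]) → bbox [0,0,0] .. [5.5,5.2,3.8]
lo = A.lo+B.lo = [-14.2+0, 11+0, 13.6+0] = [-14.200,11.000,13.600]
hi = A.hi+B.hi = [-0.8+5.5, 12.1+5.2, 22.8+3.8] = [4.700,17.300,26.600]
diag = √(18.9²+6.3²+13²) = √565.9 = 23.789

min=[-14.200,11.000,13.600] max=[4.700,17.300,26.600] diag=23.789


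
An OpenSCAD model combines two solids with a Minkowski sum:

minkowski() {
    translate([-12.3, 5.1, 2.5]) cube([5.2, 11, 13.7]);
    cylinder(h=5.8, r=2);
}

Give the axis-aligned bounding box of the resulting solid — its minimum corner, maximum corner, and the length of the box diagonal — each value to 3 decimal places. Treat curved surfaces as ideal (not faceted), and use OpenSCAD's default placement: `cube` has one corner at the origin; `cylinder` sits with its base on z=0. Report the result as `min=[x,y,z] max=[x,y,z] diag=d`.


A = translate([-12.3, 5.1, 2.5]) cube([5.2, 11, 13.7]) → bbox [-12.3,5.1,2.5] .. [-7.1,16.1,16.2]
B = cylinder(h=5.8, r=2) → bbox [-2,-2,0] .. [2,2,5.8]
lo = A.lo+B.lo = [-12.3-2, 5.1-2, 2.5+0] = [-14.300,3.100,2.500]
hi = A.hi+B.hi = [-7.1+2, 16.1+2, 16.2+5.8] = [-5.100,18.100,22.000]
diag = √(9.2²+15²+19.5²) = √689.89 = 26.266

min=[-14.300,3.100,2.500] max=[-5.100,18.100,22.000] diag=26.266


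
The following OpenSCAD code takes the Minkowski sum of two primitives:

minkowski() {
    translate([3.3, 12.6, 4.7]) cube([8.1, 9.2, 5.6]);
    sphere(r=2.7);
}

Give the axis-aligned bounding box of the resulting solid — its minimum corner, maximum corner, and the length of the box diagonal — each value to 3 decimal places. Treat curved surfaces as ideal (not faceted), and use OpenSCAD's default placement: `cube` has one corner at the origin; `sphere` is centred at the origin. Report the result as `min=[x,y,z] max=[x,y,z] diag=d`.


min=[0.600,9.900,2.000] max=[14.100,24.500,13.000] diag=22.725

A = translate([3.3, 12.6, 4.7]) cube([8.1, 9.2, 5.6]) → bbox [3.3,12.6,4.7] .. [11.4,21.8,10.3]
B = sphere(r=2.7) → bbox [-2.7,-2.7,-2.7] .. [2.7,2.7,2.7]
lo = A.lo+B.lo = [3.3-2.7, 12.6-2.7, 4.7-2.7] = [0.600,9.900,2.000]
hi = A.hi+B.hi = [11.4+2.7, 21.8+2.7, 10.3+2.7] = [14.100,24.500,13.000]
diag = √(13.5²+14.6²+11²) = √516.41 = 22.725


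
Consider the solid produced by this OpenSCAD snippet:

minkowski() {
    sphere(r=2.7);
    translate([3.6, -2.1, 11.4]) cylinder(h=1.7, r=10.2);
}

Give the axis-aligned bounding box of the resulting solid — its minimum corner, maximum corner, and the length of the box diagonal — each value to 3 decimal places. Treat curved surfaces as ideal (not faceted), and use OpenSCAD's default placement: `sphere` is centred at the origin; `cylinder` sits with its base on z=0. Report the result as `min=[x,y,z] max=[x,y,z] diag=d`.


min=[-9.300,-15.000,8.700] max=[16.500,10.800,15.800] diag=37.171

A = translate([3.6, -2.1, 11.4]) cylinder(h=1.7, r=10.2) → bbox [-6.6,-12.3,11.4] .. [13.8,8.1,13.1]
B = sphere(r=2.7) → bbox [-2.7,-2.7,-2.7] .. [2.7,2.7,2.7]
lo = A.lo+B.lo = [-6.6-2.7, -12.3-2.7, 11.4-2.7] = [-9.300,-15.000,8.700]
hi = A.hi+B.hi = [13.8+2.7, 8.1+2.7, 13.1+2.7] = [16.500,10.800,15.800]
diag = √(25.8²+25.8²+7.1²) = √1381.69 = 37.171


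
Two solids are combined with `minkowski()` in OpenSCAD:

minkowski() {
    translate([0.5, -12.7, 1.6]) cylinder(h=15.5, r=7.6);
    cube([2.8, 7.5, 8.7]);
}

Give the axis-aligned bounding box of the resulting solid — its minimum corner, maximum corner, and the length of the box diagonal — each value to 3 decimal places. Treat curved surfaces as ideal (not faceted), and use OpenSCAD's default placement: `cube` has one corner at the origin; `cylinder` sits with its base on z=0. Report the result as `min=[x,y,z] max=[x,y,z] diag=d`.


A = translate([0.5, -12.7, 1.6]) cylinder(h=15.5, r=7.6) → bbox [-7.1,-20.3,1.6] .. [8.1,-5.1,17.1]
B = cube([2.8, 7.5, 8.7]) → bbox [0,0,0] .. [2.8,7.5,8.7]
lo = A.lo+B.lo = [-7.1+0, -20.3+0, 1.6+0] = [-7.100,-20.300,1.600]
hi = A.hi+B.hi = [8.1+2.8, -5.1+7.5, 17.1+8.7] = [10.900,2.400,25.800]
diag = √(18²+22.7²+24.2²) = √1424.93 = 37.748

min=[-7.100,-20.300,1.600] max=[10.900,2.400,25.800] diag=37.748


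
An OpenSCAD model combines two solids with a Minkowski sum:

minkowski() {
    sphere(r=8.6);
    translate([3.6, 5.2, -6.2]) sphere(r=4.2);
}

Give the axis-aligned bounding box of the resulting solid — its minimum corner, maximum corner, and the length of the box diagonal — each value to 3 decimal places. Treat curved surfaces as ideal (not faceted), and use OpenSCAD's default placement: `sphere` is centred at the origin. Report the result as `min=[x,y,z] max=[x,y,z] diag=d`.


min=[-9.200,-7.600,-19.000] max=[16.400,18.000,6.600] diag=44.341

A = translate([3.6, 5.2, -6.2]) sphere(r=4.2) → bbox [-0.6,1,-10.4] .. [7.8,9.4,-2]
B = sphere(r=8.6) → bbox [-8.6,-8.6,-8.6] .. [8.6,8.6,8.6]
lo = A.lo+B.lo = [-0.6-8.6, 1-8.6, -10.4-8.6] = [-9.200,-7.600,-19.000]
hi = A.hi+B.hi = [7.8+8.6, 9.4+8.6, -2+8.6] = [16.400,18.000,6.600]
diag = √(25.6²+25.6²+25.6²) = √1966.08 = 44.341


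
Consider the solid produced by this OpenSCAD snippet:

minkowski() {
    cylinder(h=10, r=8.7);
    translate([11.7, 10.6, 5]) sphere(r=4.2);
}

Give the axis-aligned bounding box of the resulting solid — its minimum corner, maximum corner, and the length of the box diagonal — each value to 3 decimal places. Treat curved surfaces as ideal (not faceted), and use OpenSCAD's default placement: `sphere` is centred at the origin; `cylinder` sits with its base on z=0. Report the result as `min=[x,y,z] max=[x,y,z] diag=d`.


min=[-1.200,-2.300,0.800] max=[24.600,23.500,19.200] diag=40.864

A = translate([11.7, 10.6, 5]) sphere(r=4.2) → bbox [7.5,6.4,0.8] .. [15.9,14.8,9.2]
B = cylinder(h=10, r=8.7) → bbox [-8.7,-8.7,0] .. [8.7,8.7,10]
lo = A.lo+B.lo = [7.5-8.7, 6.4-8.7, 0.8+0] = [-1.200,-2.300,0.800]
hi = A.hi+B.hi = [15.9+8.7, 14.8+8.7, 9.2+10] = [24.600,23.500,19.200]
diag = √(25.8²+25.8²+18.4²) = √1669.84 = 40.864


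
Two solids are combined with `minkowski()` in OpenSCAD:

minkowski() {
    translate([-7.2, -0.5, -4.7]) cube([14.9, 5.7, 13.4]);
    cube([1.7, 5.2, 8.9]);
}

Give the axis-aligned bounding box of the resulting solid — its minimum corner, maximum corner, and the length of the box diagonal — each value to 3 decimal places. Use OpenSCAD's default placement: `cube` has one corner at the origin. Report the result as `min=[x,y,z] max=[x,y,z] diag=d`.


min=[-7.200,-0.500,-4.700] max=[9.400,10.400,17.600] diag=29.861

A = translate([-7.2, -0.5, -4.7]) cube([14.9, 5.7, 13.4]) → bbox [-7.2,-0.5,-4.7] .. [7.7,5.2,8.7]
B = cube([1.7, 5.2, 8.9]) → bbox [0,0,0] .. [1.7,5.2,8.9]
lo = A.lo+B.lo = [-7.2+0, -0.5+0, -4.7+0] = [-7.200,-0.500,-4.700]
hi = A.hi+B.hi = [7.7+1.7, 5.2+5.2, 8.7+8.9] = [9.400,10.400,17.600]
diag = √(16.6²+10.9²+22.3²) = √891.66 = 29.861


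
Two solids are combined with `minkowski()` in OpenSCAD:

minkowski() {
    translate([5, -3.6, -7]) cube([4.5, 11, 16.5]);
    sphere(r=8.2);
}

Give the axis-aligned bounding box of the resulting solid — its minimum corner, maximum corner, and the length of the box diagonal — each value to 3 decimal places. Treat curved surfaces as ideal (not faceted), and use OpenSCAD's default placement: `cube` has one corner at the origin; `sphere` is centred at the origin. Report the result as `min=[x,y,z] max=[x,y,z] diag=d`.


A = translate([5, -3.6, -7]) cube([4.5, 11, 16.5]) → bbox [5,-3.6,-7] .. [9.5,7.4,9.5]
B = sphere(r=8.2) → bbox [-8.2,-8.2,-8.2] .. [8.2,8.2,8.2]
lo = A.lo+B.lo = [5-8.2, -3.6-8.2, -7-8.2] = [-3.200,-11.800,-15.200]
hi = A.hi+B.hi = [9.5+8.2, 7.4+8.2, 9.5+8.2] = [17.700,15.600,17.700]
diag = √(20.9²+27.4²+32.9²) = √2269.98 = 47.644

min=[-3.200,-11.800,-15.200] max=[17.700,15.600,17.700] diag=47.644


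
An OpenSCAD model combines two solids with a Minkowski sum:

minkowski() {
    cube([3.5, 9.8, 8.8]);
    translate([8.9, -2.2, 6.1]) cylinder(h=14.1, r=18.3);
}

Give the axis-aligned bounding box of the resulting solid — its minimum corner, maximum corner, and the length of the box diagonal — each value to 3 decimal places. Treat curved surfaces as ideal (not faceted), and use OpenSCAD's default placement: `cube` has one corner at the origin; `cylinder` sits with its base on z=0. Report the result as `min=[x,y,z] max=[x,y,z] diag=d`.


min=[-9.400,-20.500,6.100] max=[30.700,25.900,29.000] diag=65.463

A = translate([8.9, -2.2, 6.1]) cylinder(h=14.1, r=18.3) → bbox [-9.4,-20.5,6.1] .. [27.2,16.1,20.2]
B = cube([3.5, 9.8, 8.8]) → bbox [0,0,0] .. [3.5,9.8,8.8]
lo = A.lo+B.lo = [-9.4+0, -20.5+0, 6.1+0] = [-9.400,-20.500,6.100]
hi = A.hi+B.hi = [27.2+3.5, 16.1+9.8, 20.2+8.8] = [30.700,25.900,29.000]
diag = √(40.1²+46.4²+22.9²) = √4285.38 = 65.463


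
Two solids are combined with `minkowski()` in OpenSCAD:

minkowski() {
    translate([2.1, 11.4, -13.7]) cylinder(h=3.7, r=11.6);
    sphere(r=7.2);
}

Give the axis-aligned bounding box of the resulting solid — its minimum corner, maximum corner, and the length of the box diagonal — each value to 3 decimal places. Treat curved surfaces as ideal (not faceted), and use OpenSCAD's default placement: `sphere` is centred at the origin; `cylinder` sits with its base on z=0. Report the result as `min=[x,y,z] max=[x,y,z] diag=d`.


min=[-16.700,-7.400,-20.900] max=[20.900,30.200,-2.800] diag=56.171

A = translate([2.1, 11.4, -13.7]) cylinder(h=3.7, r=11.6) → bbox [-9.5,-0.2,-13.7] .. [13.7,23,-10]
B = sphere(r=7.2) → bbox [-7.2,-7.2,-7.2] .. [7.2,7.2,7.2]
lo = A.lo+B.lo = [-9.5-7.2, -0.2-7.2, -13.7-7.2] = [-16.700,-7.400,-20.900]
hi = A.hi+B.hi = [13.7+7.2, 23+7.2, -10+7.2] = [20.900,30.200,-2.800]
diag = √(37.6²+37.6²+18.1²) = √3155.13 = 56.171


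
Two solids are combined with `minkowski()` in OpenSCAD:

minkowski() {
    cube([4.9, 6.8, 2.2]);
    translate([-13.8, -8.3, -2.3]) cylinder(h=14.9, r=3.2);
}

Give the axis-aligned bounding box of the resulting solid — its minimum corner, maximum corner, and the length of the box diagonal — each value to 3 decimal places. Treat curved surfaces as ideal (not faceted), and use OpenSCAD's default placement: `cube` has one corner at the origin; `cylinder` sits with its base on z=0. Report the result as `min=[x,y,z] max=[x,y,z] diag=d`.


min=[-17.000,-11.500,-2.300] max=[-5.700,1.700,14.800] diag=24.379

A = translate([-13.8, -8.3, -2.3]) cylinder(h=14.9, r=3.2) → bbox [-17,-11.5,-2.3] .. [-10.6,-5.1,12.6]
B = cube([4.9, 6.8, 2.2]) → bbox [0,0,0] .. [4.9,6.8,2.2]
lo = A.lo+B.lo = [-17+0, -11.5+0, -2.3+0] = [-17.000,-11.500,-2.300]
hi = A.hi+B.hi = [-10.6+4.9, -5.1+6.8, 12.6+2.2] = [-5.700,1.700,14.800]
diag = √(11.3²+13.2²+17.1²) = √594.34 = 24.379


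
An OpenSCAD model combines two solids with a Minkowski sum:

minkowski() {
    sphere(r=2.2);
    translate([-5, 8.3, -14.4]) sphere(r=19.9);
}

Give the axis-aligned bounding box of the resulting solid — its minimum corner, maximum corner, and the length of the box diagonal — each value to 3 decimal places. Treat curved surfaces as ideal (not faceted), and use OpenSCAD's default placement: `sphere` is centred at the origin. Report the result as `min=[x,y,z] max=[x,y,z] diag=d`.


min=[-27.100,-13.800,-36.500] max=[17.100,30.400,7.700] diag=76.557

A = translate([-5, 8.3, -14.4]) sphere(r=19.9) → bbox [-24.9,-11.6,-34.3] .. [14.9,28.2,5.5]
B = sphere(r=2.2) → bbox [-2.2,-2.2,-2.2] .. [2.2,2.2,2.2]
lo = A.lo+B.lo = [-24.9-2.2, -11.6-2.2, -34.3-2.2] = [-27.100,-13.800,-36.500]
hi = A.hi+B.hi = [14.9+2.2, 28.2+2.2, 5.5+2.2] = [17.100,30.400,7.700]
diag = √(44.2²+44.2²+44.2²) = √5860.92 = 76.557


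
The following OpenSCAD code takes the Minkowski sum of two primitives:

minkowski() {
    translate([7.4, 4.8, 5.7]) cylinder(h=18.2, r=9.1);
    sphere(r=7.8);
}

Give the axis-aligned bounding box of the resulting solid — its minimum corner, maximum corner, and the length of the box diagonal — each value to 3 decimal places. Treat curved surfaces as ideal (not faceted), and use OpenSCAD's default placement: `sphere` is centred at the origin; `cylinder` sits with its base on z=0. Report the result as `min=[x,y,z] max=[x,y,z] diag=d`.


A = translate([7.4, 4.8, 5.7]) cylinder(h=18.2, r=9.1) → bbox [-1.7,-4.3,5.7] .. [16.5,13.9,23.9]
B = sphere(r=7.8) → bbox [-7.8,-7.8,-7.8] .. [7.8,7.8,7.8]
lo = A.lo+B.lo = [-1.7-7.8, -4.3-7.8, 5.7-7.8] = [-9.500,-12.100,-2.100]
hi = A.hi+B.hi = [16.5+7.8, 13.9+7.8, 23.9+7.8] = [24.300,21.700,31.700]
diag = √(33.8²+33.8²+33.8²) = √3427.32 = 58.543

min=[-9.500,-12.100,-2.100] max=[24.300,21.700,31.700] diag=58.543


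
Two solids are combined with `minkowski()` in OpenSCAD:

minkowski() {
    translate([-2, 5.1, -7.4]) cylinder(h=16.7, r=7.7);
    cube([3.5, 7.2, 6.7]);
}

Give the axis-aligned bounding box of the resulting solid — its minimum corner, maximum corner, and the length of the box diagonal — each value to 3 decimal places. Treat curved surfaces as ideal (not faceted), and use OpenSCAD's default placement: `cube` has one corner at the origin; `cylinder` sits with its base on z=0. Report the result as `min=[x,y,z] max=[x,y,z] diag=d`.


A = translate([-2, 5.1, -7.4]) cylinder(h=16.7, r=7.7) → bbox [-9.7,-2.6,-7.4] .. [5.7,12.8,9.3]
B = cube([3.5, 7.2, 6.7]) → bbox [0,0,0] .. [3.5,7.2,6.7]
lo = A.lo+B.lo = [-9.7+0, -2.6+0, -7.4+0] = [-9.700,-2.600,-7.400]
hi = A.hi+B.hi = [5.7+3.5, 12.8+7.2, 9.3+6.7] = [9.200,20.000,16.000]
diag = √(18.9²+22.6²+23.4²) = √1415.53 = 37.624

min=[-9.700,-2.600,-7.400] max=[9.200,20.000,16.000] diag=37.624


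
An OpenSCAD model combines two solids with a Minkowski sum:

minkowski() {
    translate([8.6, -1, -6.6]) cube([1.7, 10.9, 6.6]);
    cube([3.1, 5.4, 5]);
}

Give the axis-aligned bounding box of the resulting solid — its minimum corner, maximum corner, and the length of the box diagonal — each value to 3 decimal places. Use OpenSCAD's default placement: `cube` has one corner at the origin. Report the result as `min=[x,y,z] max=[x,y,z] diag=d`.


A = translate([8.6, -1, -6.6]) cube([1.7, 10.9, 6.6]) → bbox [8.6,-1,-6.6] .. [10.3,9.9,0]
B = cube([3.1, 5.4, 5]) → bbox [0,0,0] .. [3.1,5.4,5]
lo = A.lo+B.lo = [8.6+0, -1+0, -6.6+0] = [8.600,-1.000,-6.600]
hi = A.hi+B.hi = [10.3+3.1, 9.9+5.4, 0+5] = [13.400,15.300,5.000]
diag = √(4.8²+16.3²+11.6²) = √423.29 = 20.574

min=[8.600,-1.000,-6.600] max=[13.400,15.300,5.000] diag=20.574


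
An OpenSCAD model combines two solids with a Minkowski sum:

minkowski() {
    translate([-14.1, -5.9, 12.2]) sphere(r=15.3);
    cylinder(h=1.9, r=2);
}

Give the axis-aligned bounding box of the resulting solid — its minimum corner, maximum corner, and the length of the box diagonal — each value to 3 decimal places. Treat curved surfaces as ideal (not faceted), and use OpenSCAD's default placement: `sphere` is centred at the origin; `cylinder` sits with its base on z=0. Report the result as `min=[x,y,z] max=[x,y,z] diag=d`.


min=[-31.400,-23.200,-3.100] max=[3.200,11.400,29.400] diag=58.742

A = translate([-14.1, -5.9, 12.2]) sphere(r=15.3) → bbox [-29.4,-21.2,-3.1] .. [1.2,9.4,27.5]
B = cylinder(h=1.9, r=2) → bbox [-2,-2,0] .. [2,2,1.9]
lo = A.lo+B.lo = [-29.4-2, -21.2-2, -3.1+0] = [-31.400,-23.200,-3.100]
hi = A.hi+B.hi = [1.2+2, 9.4+2, 27.5+1.9] = [3.200,11.400,29.400]
diag = √(34.6²+34.6²+32.5²) = √3450.57 = 58.742


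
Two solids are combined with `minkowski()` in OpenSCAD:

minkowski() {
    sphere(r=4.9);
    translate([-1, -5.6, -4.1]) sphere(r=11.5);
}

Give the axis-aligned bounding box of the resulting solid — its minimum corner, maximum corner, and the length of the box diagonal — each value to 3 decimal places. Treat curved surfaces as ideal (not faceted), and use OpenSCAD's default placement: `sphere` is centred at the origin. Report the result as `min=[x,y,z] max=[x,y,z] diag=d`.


A = translate([-1, -5.6, -4.1]) sphere(r=11.5) → bbox [-12.5,-17.1,-15.6] .. [10.5,5.9,7.4]
B = sphere(r=4.9) → bbox [-4.9,-4.9,-4.9] .. [4.9,4.9,4.9]
lo = A.lo+B.lo = [-12.5-4.9, -17.1-4.9, -15.6-4.9] = [-17.400,-22.000,-20.500]
hi = A.hi+B.hi = [10.5+4.9, 5.9+4.9, 7.4+4.9] = [15.400,10.800,12.300]
diag = √(32.8²+32.8²+32.8²) = √3227.52 = 56.811

min=[-17.400,-22.000,-20.500] max=[15.400,10.800,12.300] diag=56.811


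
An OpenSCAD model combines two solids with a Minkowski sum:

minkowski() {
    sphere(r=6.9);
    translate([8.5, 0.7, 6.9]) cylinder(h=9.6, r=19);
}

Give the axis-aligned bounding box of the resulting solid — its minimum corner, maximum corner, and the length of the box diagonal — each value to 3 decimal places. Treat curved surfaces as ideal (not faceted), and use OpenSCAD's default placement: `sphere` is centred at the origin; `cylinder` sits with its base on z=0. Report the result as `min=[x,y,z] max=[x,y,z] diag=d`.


min=[-17.400,-25.200,0.000] max=[34.400,26.600,23.400] diag=76.903

A = translate([8.5, 0.7, 6.9]) cylinder(h=9.6, r=19) → bbox [-10.5,-18.3,6.9] .. [27.5,19.7,16.5]
B = sphere(r=6.9) → bbox [-6.9,-6.9,-6.9] .. [6.9,6.9,6.9]
lo = A.lo+B.lo = [-10.5-6.9, -18.3-6.9, 6.9-6.9] = [-17.400,-25.200,0.000]
hi = A.hi+B.hi = [27.5+6.9, 19.7+6.9, 16.5+6.9] = [34.400,26.600,23.400]
diag = √(51.8²+51.8²+23.4²) = √5914.04 = 76.903


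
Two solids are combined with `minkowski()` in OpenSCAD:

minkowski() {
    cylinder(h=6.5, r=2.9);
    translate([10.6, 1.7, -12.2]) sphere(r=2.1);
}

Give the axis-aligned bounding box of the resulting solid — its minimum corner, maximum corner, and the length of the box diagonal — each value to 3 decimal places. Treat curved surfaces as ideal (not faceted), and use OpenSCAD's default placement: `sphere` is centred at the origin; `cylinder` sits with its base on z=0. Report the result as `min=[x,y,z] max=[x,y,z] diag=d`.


min=[5.600,-3.300,-14.300] max=[15.600,6.700,-3.600] diag=17.734

A = translate([10.6, 1.7, -12.2]) sphere(r=2.1) → bbox [8.5,-0.4,-14.3] .. [12.7,3.8,-10.1]
B = cylinder(h=6.5, r=2.9) → bbox [-2.9,-2.9,0] .. [2.9,2.9,6.5]
lo = A.lo+B.lo = [8.5-2.9, -0.4-2.9, -14.3+0] = [5.600,-3.300,-14.300]
hi = A.hi+B.hi = [12.7+2.9, 3.8+2.9, -10.1+6.5] = [15.600,6.700,-3.600]
diag = √(10²+10²+10.7²) = √314.49 = 17.734


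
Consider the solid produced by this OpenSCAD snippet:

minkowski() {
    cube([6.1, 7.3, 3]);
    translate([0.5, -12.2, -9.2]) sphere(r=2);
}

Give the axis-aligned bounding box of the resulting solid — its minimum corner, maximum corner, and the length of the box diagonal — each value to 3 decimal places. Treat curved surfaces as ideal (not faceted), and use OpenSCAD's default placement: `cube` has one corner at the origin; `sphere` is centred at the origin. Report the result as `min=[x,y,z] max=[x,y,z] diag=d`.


A = translate([0.5, -12.2, -9.2]) sphere(r=2) → bbox [-1.5,-14.2,-11.2] .. [2.5,-10.2,-7.2]
B = cube([6.1, 7.3, 3]) → bbox [0,0,0] .. [6.1,7.3,3]
lo = A.lo+B.lo = [-1.5+0, -14.2+0, -11.2+0] = [-1.500,-14.200,-11.200]
hi = A.hi+B.hi = [2.5+6.1, -10.2+7.3, -7.2+3] = [8.600,-2.900,-4.200]
diag = √(10.1²+11.3²+7²) = √278.7 = 16.694

min=[-1.500,-14.200,-11.200] max=[8.600,-2.900,-4.200] diag=16.694


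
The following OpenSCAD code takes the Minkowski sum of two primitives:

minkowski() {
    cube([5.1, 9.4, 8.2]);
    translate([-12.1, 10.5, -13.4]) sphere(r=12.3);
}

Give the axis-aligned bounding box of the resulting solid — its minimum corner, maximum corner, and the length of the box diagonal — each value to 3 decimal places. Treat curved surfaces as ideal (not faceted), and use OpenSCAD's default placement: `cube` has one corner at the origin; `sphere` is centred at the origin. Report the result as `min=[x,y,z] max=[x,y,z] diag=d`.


min=[-24.400,-1.800,-25.700] max=[5.300,32.200,7.100] diag=55.803

A = translate([-12.1, 10.5, -13.4]) sphere(r=12.3) → bbox [-24.4,-1.8,-25.7] .. [0.2,22.8,-1.1]
B = cube([5.1, 9.4, 8.2]) → bbox [0,0,0] .. [5.1,9.4,8.2]
lo = A.lo+B.lo = [-24.4+0, -1.8+0, -25.7+0] = [-24.400,-1.800,-25.700]
hi = A.hi+B.hi = [0.2+5.1, 22.8+9.4, -1.1+8.2] = [5.300,32.200,7.100]
diag = √(29.7²+34²+32.8²) = √3113.93 = 55.803


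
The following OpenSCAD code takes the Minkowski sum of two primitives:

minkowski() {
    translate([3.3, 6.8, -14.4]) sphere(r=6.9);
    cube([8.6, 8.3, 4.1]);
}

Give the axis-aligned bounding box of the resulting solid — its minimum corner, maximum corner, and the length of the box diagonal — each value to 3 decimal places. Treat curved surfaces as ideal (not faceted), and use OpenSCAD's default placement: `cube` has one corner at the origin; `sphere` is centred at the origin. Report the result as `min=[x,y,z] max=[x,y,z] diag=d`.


min=[-3.600,-0.100,-21.300] max=[18.800,22.000,-3.400] diag=36.202

A = translate([3.3, 6.8, -14.4]) sphere(r=6.9) → bbox [-3.6,-0.1,-21.3] .. [10.2,13.7,-7.5]
B = cube([8.6, 8.3, 4.1]) → bbox [0,0,0] .. [8.6,8.3,4.1]
lo = A.lo+B.lo = [-3.6+0, -0.1+0, -21.3+0] = [-3.600,-0.100,-21.300]
hi = A.hi+B.hi = [10.2+8.6, 13.7+8.3, -7.5+4.1] = [18.800,22.000,-3.400]
diag = √(22.4²+22.1²+17.9²) = √1310.58 = 36.202


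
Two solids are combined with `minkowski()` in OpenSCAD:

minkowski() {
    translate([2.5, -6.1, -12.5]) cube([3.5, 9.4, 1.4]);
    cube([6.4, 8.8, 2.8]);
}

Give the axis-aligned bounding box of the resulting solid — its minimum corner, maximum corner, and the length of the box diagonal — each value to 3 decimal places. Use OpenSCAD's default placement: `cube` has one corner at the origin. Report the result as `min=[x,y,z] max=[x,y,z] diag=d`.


min=[2.500,-6.100,-12.500] max=[12.400,12.100,-8.300] diag=21.140

A = translate([2.5, -6.1, -12.5]) cube([3.5, 9.4, 1.4]) → bbox [2.5,-6.1,-12.5] .. [6,3.3,-11.1]
B = cube([6.4, 8.8, 2.8]) → bbox [0,0,0] .. [6.4,8.8,2.8]
lo = A.lo+B.lo = [2.5+0, -6.1+0, -12.5+0] = [2.500,-6.100,-12.500]
hi = A.hi+B.hi = [6+6.4, 3.3+8.8, -11.1+2.8] = [12.400,12.100,-8.300]
diag = √(9.9²+18.2²+4.2²) = √446.89 = 21.140


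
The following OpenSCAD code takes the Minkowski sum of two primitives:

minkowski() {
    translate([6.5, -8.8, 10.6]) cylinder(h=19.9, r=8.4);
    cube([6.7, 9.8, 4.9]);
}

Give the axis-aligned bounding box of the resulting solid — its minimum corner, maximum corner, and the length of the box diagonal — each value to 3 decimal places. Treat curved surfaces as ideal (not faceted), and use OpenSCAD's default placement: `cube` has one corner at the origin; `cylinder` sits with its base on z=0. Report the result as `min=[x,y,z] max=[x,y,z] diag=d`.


min=[-1.900,-17.200,10.600] max=[21.600,9.400,35.400] diag=43.300

A = translate([6.5, -8.8, 10.6]) cylinder(h=19.9, r=8.4) → bbox [-1.9,-17.2,10.6] .. [14.9,-0.4,30.5]
B = cube([6.7, 9.8, 4.9]) → bbox [0,0,0] .. [6.7,9.8,4.9]
lo = A.lo+B.lo = [-1.9+0, -17.2+0, 10.6+0] = [-1.900,-17.200,10.600]
hi = A.hi+B.hi = [14.9+6.7, -0.4+9.8, 30.5+4.9] = [21.600,9.400,35.400]
diag = √(23.5²+26.6²+24.8²) = √1874.85 = 43.300


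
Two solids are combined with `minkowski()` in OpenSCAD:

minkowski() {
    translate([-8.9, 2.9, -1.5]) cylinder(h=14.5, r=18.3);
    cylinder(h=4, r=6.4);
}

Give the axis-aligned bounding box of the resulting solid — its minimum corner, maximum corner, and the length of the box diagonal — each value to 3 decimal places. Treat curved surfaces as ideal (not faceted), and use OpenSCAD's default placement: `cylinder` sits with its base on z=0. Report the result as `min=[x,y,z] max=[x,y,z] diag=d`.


A = translate([-8.9, 2.9, -1.5]) cylinder(h=14.5, r=18.3) → bbox [-27.2,-15.4,-1.5] .. [9.4,21.2,13]
B = cylinder(h=4, r=6.4) → bbox [-6.4,-6.4,0] .. [6.4,6.4,4]
lo = A.lo+B.lo = [-27.2-6.4, -15.4-6.4, -1.5+0] = [-33.600,-21.800,-1.500]
hi = A.hi+B.hi = [9.4+6.4, 21.2+6.4, 13+4] = [15.800,27.600,17.000]
diag = √(49.4²+49.4²+18.5²) = √5222.97 = 72.270

min=[-33.600,-21.800,-1.500] max=[15.800,27.600,17.000] diag=72.270


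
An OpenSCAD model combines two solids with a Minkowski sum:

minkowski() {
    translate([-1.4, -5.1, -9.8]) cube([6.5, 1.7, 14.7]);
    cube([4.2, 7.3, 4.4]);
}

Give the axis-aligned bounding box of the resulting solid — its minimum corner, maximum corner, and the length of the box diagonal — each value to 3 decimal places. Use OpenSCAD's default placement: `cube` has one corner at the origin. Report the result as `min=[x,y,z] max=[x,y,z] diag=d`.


A = translate([-1.4, -5.1, -9.8]) cube([6.5, 1.7, 14.7]) → bbox [-1.4,-5.1,-9.8] .. [5.1,-3.4,4.9]
B = cube([4.2, 7.3, 4.4]) → bbox [0,0,0] .. [4.2,7.3,4.4]
lo = A.lo+B.lo = [-1.4+0, -5.1+0, -9.8+0] = [-1.400,-5.100,-9.800]
hi = A.hi+B.hi = [5.1+4.2, -3.4+7.3, 4.9+4.4] = [9.300,3.900,9.300]
diag = √(10.7²+9²+19.1²) = √560.3 = 23.671

min=[-1.400,-5.100,-9.800] max=[9.300,3.900,9.300] diag=23.671


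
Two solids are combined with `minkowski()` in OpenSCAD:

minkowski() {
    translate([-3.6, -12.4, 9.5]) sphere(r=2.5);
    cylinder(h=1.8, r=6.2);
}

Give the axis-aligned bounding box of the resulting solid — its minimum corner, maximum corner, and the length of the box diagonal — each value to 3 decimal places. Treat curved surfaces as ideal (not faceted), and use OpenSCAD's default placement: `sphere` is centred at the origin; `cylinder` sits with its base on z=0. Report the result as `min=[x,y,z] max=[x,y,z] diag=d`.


min=[-12.300,-21.100,7.000] max=[5.100,-3.700,13.800] diag=25.530

A = translate([-3.6, -12.4, 9.5]) sphere(r=2.5) → bbox [-6.1,-14.9,7] .. [-1.1,-9.9,12]
B = cylinder(h=1.8, r=6.2) → bbox [-6.2,-6.2,0] .. [6.2,6.2,1.8]
lo = A.lo+B.lo = [-6.1-6.2, -14.9-6.2, 7+0] = [-12.300,-21.100,7.000]
hi = A.hi+B.hi = [-1.1+6.2, -9.9+6.2, 12+1.8] = [5.100,-3.700,13.800]
diag = √(17.4²+17.4²+6.8²) = √651.76 = 25.530


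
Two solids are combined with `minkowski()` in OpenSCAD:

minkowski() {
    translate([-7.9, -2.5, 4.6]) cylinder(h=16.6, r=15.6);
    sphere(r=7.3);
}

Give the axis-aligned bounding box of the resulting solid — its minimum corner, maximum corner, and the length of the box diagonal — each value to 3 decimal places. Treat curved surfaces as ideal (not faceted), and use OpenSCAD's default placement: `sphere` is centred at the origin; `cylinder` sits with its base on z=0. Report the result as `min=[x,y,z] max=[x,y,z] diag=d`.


min=[-30.800,-25.400,-2.700] max=[15.000,20.400,28.500] diag=71.894

A = translate([-7.9, -2.5, 4.6]) cylinder(h=16.6, r=15.6) → bbox [-23.5,-18.1,4.6] .. [7.7,13.1,21.2]
B = sphere(r=7.3) → bbox [-7.3,-7.3,-7.3] .. [7.3,7.3,7.3]
lo = A.lo+B.lo = [-23.5-7.3, -18.1-7.3, 4.6-7.3] = [-30.800,-25.400,-2.700]
hi = A.hi+B.hi = [7.7+7.3, 13.1+7.3, 21.2+7.3] = [15.000,20.400,28.500]
diag = √(45.8²+45.8²+31.2²) = √5168.72 = 71.894


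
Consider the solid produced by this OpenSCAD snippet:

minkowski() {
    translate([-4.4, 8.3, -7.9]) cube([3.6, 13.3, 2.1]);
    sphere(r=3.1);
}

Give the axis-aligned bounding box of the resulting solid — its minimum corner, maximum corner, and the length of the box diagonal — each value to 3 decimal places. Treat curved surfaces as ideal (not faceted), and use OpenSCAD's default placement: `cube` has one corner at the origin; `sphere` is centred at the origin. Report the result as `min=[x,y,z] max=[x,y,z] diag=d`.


min=[-7.500,5.200,-11.000] max=[2.300,24.700,-2.700] diag=23.349

A = translate([-4.4, 8.3, -7.9]) cube([3.6, 13.3, 2.1]) → bbox [-4.4,8.3,-7.9] .. [-0.8,21.6,-5.8]
B = sphere(r=3.1) → bbox [-3.1,-3.1,-3.1] .. [3.1,3.1,3.1]
lo = A.lo+B.lo = [-4.4-3.1, 8.3-3.1, -7.9-3.1] = [-7.500,5.200,-11.000]
hi = A.hi+B.hi = [-0.8+3.1, 21.6+3.1, -5.8+3.1] = [2.300,24.700,-2.700]
diag = √(9.8²+19.5²+8.3²) = √545.18 = 23.349


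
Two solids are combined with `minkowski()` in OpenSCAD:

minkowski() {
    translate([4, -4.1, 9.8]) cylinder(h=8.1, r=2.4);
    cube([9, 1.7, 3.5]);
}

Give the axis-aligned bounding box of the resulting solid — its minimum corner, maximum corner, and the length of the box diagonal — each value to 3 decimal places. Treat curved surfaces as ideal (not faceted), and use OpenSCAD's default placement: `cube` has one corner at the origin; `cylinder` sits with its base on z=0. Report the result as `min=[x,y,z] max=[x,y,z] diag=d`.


A = translate([4, -4.1, 9.8]) cylinder(h=8.1, r=2.4) → bbox [1.6,-6.5,9.8] .. [6.4,-1.7,17.9]
B = cube([9, 1.7, 3.5]) → bbox [0,0,0] .. [9,1.7,3.5]
lo = A.lo+B.lo = [1.6+0, -6.5+0, 9.8+0] = [1.600,-6.500,9.800]
hi = A.hi+B.hi = [6.4+9, -1.7+1.7, 17.9+3.5] = [15.400,0.000,21.400]
diag = √(13.8²+6.5²+11.6²) = √367.25 = 19.164

min=[1.600,-6.500,9.800] max=[15.400,0.000,21.400] diag=19.164


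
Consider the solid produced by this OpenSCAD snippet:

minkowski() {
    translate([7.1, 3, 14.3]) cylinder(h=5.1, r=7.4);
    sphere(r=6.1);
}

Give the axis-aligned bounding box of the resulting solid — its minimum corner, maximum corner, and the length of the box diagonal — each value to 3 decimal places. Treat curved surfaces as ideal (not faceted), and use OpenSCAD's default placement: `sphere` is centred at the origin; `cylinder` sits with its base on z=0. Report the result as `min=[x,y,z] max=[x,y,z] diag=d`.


min=[-6.400,-10.500,8.200] max=[20.600,16.500,25.500] diag=41.920

A = translate([7.1, 3, 14.3]) cylinder(h=5.1, r=7.4) → bbox [-0.3,-4.4,14.3] .. [14.5,10.4,19.4]
B = sphere(r=6.1) → bbox [-6.1,-6.1,-6.1] .. [6.1,6.1,6.1]
lo = A.lo+B.lo = [-0.3-6.1, -4.4-6.1, 14.3-6.1] = [-6.400,-10.500,8.200]
hi = A.hi+B.hi = [14.5+6.1, 10.4+6.1, 19.4+6.1] = [20.600,16.500,25.500]
diag = √(27²+27²+17.3²) = √1757.29 = 41.920


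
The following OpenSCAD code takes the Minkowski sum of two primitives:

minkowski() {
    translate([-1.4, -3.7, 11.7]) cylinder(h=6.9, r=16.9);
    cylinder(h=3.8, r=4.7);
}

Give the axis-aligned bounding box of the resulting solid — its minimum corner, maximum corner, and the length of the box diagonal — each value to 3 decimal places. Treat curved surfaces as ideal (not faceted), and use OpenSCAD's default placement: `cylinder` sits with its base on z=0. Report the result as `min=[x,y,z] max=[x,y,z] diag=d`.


min=[-23.000,-25.300,11.700] max=[20.200,17.900,22.400] diag=62.024

A = translate([-1.4, -3.7, 11.7]) cylinder(h=6.9, r=16.9) → bbox [-18.3,-20.6,11.7] .. [15.5,13.2,18.6]
B = cylinder(h=3.8, r=4.7) → bbox [-4.7,-4.7,0] .. [4.7,4.7,3.8]
lo = A.lo+B.lo = [-18.3-4.7, -20.6-4.7, 11.7+0] = [-23.000,-25.300,11.700]
hi = A.hi+B.hi = [15.5+4.7, 13.2+4.7, 18.6+3.8] = [20.200,17.900,22.400]
diag = √(43.2²+43.2²+10.7²) = √3846.97 = 62.024


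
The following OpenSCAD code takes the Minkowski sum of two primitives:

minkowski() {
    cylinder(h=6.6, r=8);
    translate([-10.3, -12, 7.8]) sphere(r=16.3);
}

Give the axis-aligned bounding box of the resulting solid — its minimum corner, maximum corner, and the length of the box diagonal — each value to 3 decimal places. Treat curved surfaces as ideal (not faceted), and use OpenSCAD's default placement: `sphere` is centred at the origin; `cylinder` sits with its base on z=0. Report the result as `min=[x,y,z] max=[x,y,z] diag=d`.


min=[-34.600,-36.300,-8.500] max=[14.000,12.300,30.700] diag=79.124

A = translate([-10.3, -12, 7.8]) sphere(r=16.3) → bbox [-26.6,-28.3,-8.5] .. [6,4.3,24.1]
B = cylinder(h=6.6, r=8) → bbox [-8,-8,0] .. [8,8,6.6]
lo = A.lo+B.lo = [-26.6-8, -28.3-8, -8.5+0] = [-34.600,-36.300,-8.500]
hi = A.hi+B.hi = [6+8, 4.3+8, 24.1+6.6] = [14.000,12.300,30.700]
diag = √(48.6²+48.6²+39.2²) = √6260.56 = 79.124


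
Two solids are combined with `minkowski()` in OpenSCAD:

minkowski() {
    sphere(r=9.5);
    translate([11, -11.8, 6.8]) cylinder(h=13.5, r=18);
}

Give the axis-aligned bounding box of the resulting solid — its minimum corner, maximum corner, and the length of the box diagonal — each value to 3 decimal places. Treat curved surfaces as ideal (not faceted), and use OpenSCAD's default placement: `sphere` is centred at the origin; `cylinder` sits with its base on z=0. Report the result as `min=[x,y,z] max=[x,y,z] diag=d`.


A = translate([11, -11.8, 6.8]) cylinder(h=13.5, r=18) → bbox [-7,-29.8,6.8] .. [29,6.2,20.3]
B = sphere(r=9.5) → bbox [-9.5,-9.5,-9.5] .. [9.5,9.5,9.5]
lo = A.lo+B.lo = [-7-9.5, -29.8-9.5, 6.8-9.5] = [-16.500,-39.300,-2.700]
hi = A.hi+B.hi = [29+9.5, 6.2+9.5, 20.3+9.5] = [38.500,15.700,29.800]
diag = √(55²+55²+32.5²) = √7106.25 = 84.299

min=[-16.500,-39.300,-2.700] max=[38.500,15.700,29.800] diag=84.299


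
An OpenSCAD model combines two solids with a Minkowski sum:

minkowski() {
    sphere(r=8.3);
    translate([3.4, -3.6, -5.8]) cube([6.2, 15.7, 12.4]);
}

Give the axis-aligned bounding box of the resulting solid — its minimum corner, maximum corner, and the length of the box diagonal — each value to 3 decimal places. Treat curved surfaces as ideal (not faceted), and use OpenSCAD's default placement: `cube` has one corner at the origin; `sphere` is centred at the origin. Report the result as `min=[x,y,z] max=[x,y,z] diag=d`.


A = translate([3.4, -3.6, -5.8]) cube([6.2, 15.7, 12.4]) → bbox [3.4,-3.6,-5.8] .. [9.6,12.1,6.6]
B = sphere(r=8.3) → bbox [-8.3,-8.3,-8.3] .. [8.3,8.3,8.3]
lo = A.lo+B.lo = [3.4-8.3, -3.6-8.3, -5.8-8.3] = [-4.900,-11.900,-14.100]
hi = A.hi+B.hi = [9.6+8.3, 12.1+8.3, 6.6+8.3] = [17.900,20.400,14.900]
diag = √(22.8²+32.3²+29²) = √2404.13 = 49.032

min=[-4.900,-11.900,-14.100] max=[17.900,20.400,14.900] diag=49.032


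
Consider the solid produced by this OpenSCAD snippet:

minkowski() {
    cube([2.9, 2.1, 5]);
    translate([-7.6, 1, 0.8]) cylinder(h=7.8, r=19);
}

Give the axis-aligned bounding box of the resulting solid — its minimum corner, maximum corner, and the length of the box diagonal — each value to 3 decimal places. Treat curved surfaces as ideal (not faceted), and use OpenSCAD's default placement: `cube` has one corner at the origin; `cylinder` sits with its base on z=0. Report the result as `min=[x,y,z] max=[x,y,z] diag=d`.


A = translate([-7.6, 1, 0.8]) cylinder(h=7.8, r=19) → bbox [-26.6,-18,0.8] .. [11.4,20,8.6]
B = cube([2.9, 2.1, 5]) → bbox [0,0,0] .. [2.9,2.1,5]
lo = A.lo+B.lo = [-26.6+0, -18+0, 0.8+0] = [-26.600,-18.000,0.800]
hi = A.hi+B.hi = [11.4+2.9, 20+2.1, 8.6+5] = [14.300,22.100,13.600]
diag = √(40.9²+40.1²+12.8²) = √3444.66 = 58.691

min=[-26.600,-18.000,0.800] max=[14.300,22.100,13.600] diag=58.691


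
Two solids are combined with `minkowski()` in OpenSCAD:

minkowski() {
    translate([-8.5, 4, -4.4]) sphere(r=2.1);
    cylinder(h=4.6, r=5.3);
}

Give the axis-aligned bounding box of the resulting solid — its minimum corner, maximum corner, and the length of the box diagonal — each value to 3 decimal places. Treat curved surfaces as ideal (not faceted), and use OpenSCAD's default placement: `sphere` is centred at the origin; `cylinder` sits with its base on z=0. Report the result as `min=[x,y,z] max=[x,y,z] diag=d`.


min=[-15.900,-3.400,-6.500] max=[-1.100,11.400,2.300] diag=22.705

A = translate([-8.5, 4, -4.4]) sphere(r=2.1) → bbox [-10.6,1.9,-6.5] .. [-6.4,6.1,-2.3]
B = cylinder(h=4.6, r=5.3) → bbox [-5.3,-5.3,0] .. [5.3,5.3,4.6]
lo = A.lo+B.lo = [-10.6-5.3, 1.9-5.3, -6.5+0] = [-15.900,-3.400,-6.500]
hi = A.hi+B.hi = [-6.4+5.3, 6.1+5.3, -2.3+4.6] = [-1.100,11.400,2.300]
diag = √(14.8²+14.8²+8.8²) = √515.52 = 22.705


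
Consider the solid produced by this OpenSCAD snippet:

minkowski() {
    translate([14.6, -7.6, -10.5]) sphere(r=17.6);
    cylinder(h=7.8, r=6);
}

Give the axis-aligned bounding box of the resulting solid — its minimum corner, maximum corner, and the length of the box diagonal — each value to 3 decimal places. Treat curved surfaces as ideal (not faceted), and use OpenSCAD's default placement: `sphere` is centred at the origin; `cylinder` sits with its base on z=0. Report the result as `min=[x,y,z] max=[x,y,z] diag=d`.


A = translate([14.6, -7.6, -10.5]) sphere(r=17.6) → bbox [-3,-25.2,-28.1] .. [32.2,10,7.1]
B = cylinder(h=7.8, r=6) → bbox [-6,-6,0] .. [6,6,7.8]
lo = A.lo+B.lo = [-3-6, -25.2-6, -28.1+0] = [-9.000,-31.200,-28.100]
hi = A.hi+B.hi = [32.2+6, 10+6, 7.1+7.8] = [38.200,16.000,14.900]
diag = √(47.2²+47.2²+43²) = √6304.68 = 79.402

min=[-9.000,-31.200,-28.100] max=[38.200,16.000,14.900] diag=79.402


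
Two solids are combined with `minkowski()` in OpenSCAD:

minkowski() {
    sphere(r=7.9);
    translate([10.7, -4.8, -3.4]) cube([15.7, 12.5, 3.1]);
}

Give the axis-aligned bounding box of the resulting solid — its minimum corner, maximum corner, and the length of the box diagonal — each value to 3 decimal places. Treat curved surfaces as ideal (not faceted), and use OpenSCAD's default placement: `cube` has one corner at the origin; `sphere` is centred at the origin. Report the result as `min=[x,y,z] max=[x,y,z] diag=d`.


min=[2.800,-12.700,-11.300] max=[34.300,15.600,7.600] diag=46.372

A = translate([10.7, -4.8, -3.4]) cube([15.7, 12.5, 3.1]) → bbox [10.7,-4.8,-3.4] .. [26.4,7.7,-0.3]
B = sphere(r=7.9) → bbox [-7.9,-7.9,-7.9] .. [7.9,7.9,7.9]
lo = A.lo+B.lo = [10.7-7.9, -4.8-7.9, -3.4-7.9] = [2.800,-12.700,-11.300]
hi = A.hi+B.hi = [26.4+7.9, 7.7+7.9, -0.3+7.9] = [34.300,15.600,7.600]
diag = √(31.5²+28.3²+18.9²) = √2150.35 = 46.372
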